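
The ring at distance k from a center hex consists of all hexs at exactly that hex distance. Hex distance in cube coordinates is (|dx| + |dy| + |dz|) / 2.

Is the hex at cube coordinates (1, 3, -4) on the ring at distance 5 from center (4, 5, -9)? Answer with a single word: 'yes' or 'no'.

Answer: yes

Derivation:
|px - cx| = |1 - 4| = 3
|py - cy| = |3 - 5| = 2
|pz - cz| = |-4 - (-9)| = 5
distance = (3+2+5)/2 = 10/2 = 5
radius = 5; distance == radius -> yes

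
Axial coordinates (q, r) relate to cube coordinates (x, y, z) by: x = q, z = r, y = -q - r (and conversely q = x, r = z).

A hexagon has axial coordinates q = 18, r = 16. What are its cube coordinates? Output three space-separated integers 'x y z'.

x = q = 18
z = r = 16
y = -x - z = -(18) - (16) = -34

Answer: 18 -34 16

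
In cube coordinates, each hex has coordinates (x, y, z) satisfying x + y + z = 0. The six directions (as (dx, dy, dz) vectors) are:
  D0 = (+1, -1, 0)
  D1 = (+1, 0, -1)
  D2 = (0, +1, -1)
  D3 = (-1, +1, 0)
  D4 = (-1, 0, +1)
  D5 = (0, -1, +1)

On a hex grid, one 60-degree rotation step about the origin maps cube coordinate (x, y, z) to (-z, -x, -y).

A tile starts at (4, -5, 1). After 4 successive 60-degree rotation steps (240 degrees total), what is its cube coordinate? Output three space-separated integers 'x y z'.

Start: (4, -5, 1)
Step 1: (4, -5, 1) -> (-(1), -(4), -(-5)) = (-1, -4, 5)
Step 2: (-1, -4, 5) -> (-(5), -(-1), -(-4)) = (-5, 1, 4)
Step 3: (-5, 1, 4) -> (-(4), -(-5), -(1)) = (-4, 5, -1)
Step 4: (-4, 5, -1) -> (-(-1), -(-4), -(5)) = (1, 4, -5)

Answer: 1 4 -5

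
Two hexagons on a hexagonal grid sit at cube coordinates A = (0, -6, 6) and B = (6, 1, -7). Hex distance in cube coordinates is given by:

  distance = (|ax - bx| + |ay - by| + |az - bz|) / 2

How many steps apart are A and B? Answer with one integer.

|ax - bx| = |0 - 6| = 6
|ay - by| = |-6 - 1| = 7
|az - bz| = |6 - (-7)| = 13
distance = (6 + 7 + 13) / 2 = 26 / 2 = 13

Answer: 13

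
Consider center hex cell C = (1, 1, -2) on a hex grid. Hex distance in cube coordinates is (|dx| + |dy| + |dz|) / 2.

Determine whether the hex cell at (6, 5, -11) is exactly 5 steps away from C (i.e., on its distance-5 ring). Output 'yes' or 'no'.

Answer: no

Derivation:
|px - cx| = |6 - 1| = 5
|py - cy| = |5 - 1| = 4
|pz - cz| = |-11 - (-2)| = 9
distance = (5+4+9)/2 = 18/2 = 9
radius = 5; distance != radius -> no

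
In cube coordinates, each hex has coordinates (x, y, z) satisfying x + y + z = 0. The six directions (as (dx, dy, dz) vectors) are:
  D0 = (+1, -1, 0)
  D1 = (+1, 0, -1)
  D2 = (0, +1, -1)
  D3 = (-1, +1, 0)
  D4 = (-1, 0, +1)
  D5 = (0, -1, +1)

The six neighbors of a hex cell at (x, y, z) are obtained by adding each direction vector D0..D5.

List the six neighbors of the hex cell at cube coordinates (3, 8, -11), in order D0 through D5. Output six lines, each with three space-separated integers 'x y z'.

Center: (3, 8, -11). Add each direction:
  D0: (3, 8, -11) + (1, -1, 0) = (4, 7, -11)
  D1: (3, 8, -11) + (1, 0, -1) = (4, 8, -12)
  D2: (3, 8, -11) + (0, 1, -1) = (3, 9, -12)
  D3: (3, 8, -11) + (-1, 1, 0) = (2, 9, -11)
  D4: (3, 8, -11) + (-1, 0, 1) = (2, 8, -10)
  D5: (3, 8, -11) + (0, -1, 1) = (3, 7, -10)

Answer: 4 7 -11
4 8 -12
3 9 -12
2 9 -11
2 8 -10
3 7 -10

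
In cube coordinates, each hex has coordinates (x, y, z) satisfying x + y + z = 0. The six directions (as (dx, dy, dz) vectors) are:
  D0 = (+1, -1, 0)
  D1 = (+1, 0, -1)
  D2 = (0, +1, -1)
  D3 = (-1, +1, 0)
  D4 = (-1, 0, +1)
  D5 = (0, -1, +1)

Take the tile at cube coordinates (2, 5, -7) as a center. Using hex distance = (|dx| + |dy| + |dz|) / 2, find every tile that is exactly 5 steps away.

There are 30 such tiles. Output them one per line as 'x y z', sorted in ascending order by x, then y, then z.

Answer: -3 5 -2
-3 6 -3
-3 7 -4
-3 8 -5
-3 9 -6
-3 10 -7
-2 4 -2
-2 10 -8
-1 3 -2
-1 10 -9
0 2 -2
0 10 -10
1 1 -2
1 10 -11
2 0 -2
2 10 -12
3 0 -3
3 9 -12
4 0 -4
4 8 -12
5 0 -5
5 7 -12
6 0 -6
6 6 -12
7 0 -7
7 1 -8
7 2 -9
7 3 -10
7 4 -11
7 5 -12

Derivation:
Walk ring at distance 5 from (2, 5, -7):
Start at center + D4*5 = (-3, 5, -2)
  hex 0: (-3, 5, -2)
  hex 1: (-2, 4, -2)
  hex 2: (-1, 3, -2)
  hex 3: (0, 2, -2)
  hex 4: (1, 1, -2)
  hex 5: (2, 0, -2)
  hex 6: (3, 0, -3)
  hex 7: (4, 0, -4)
  hex 8: (5, 0, -5)
  hex 9: (6, 0, -6)
  hex 10: (7, 0, -7)
  hex 11: (7, 1, -8)
  hex 12: (7, 2, -9)
  hex 13: (7, 3, -10)
  hex 14: (7, 4, -11)
  hex 15: (7, 5, -12)
  hex 16: (6, 6, -12)
  hex 17: (5, 7, -12)
  hex 18: (4, 8, -12)
  hex 19: (3, 9, -12)
  hex 20: (2, 10, -12)
  hex 21: (1, 10, -11)
  hex 22: (0, 10, -10)
  hex 23: (-1, 10, -9)
  hex 24: (-2, 10, -8)
  hex 25: (-3, 10, -7)
  hex 26: (-3, 9, -6)
  hex 27: (-3, 8, -5)
  hex 28: (-3, 7, -4)
  hex 29: (-3, 6, -3)
Sorted: 30 hexes.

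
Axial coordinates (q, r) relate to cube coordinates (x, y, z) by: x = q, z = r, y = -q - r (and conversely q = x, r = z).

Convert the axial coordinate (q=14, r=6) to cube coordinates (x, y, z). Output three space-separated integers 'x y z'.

x = q = 14
z = r = 6
y = -x - z = -(14) - (6) = -20

Answer: 14 -20 6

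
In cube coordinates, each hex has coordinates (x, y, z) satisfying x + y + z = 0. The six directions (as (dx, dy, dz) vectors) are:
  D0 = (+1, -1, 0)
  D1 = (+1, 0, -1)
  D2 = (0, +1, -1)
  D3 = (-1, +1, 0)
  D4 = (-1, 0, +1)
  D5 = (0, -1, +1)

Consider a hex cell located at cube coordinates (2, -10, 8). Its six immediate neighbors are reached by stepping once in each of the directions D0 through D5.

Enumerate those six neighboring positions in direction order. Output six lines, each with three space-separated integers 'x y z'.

Answer: 3 -11 8
3 -10 7
2 -9 7
1 -9 8
1 -10 9
2 -11 9

Derivation:
Center: (2, -10, 8). Add each direction:
  D0: (2, -10, 8) + (1, -1, 0) = (3, -11, 8)
  D1: (2, -10, 8) + (1, 0, -1) = (3, -10, 7)
  D2: (2, -10, 8) + (0, 1, -1) = (2, -9, 7)
  D3: (2, -10, 8) + (-1, 1, 0) = (1, -9, 8)
  D4: (2, -10, 8) + (-1, 0, 1) = (1, -10, 9)
  D5: (2, -10, 8) + (0, -1, 1) = (2, -11, 9)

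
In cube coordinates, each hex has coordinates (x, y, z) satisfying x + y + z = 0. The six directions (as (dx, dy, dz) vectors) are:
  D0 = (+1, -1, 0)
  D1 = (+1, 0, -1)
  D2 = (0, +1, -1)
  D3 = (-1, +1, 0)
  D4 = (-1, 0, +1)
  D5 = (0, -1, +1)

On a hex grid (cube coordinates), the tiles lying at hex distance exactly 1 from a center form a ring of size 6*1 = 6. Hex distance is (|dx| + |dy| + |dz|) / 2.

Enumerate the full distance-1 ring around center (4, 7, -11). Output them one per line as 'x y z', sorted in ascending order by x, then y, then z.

Walk ring at distance 1 from (4, 7, -11):
Start at center + D4*1 = (3, 7, -10)
  hex 0: (3, 7, -10)
  hex 1: (4, 6, -10)
  hex 2: (5, 6, -11)
  hex 3: (5, 7, -12)
  hex 4: (4, 8, -12)
  hex 5: (3, 8, -11)
Sorted: 6 hexes.

Answer: 3 7 -10
3 8 -11
4 6 -10
4 8 -12
5 6 -11
5 7 -12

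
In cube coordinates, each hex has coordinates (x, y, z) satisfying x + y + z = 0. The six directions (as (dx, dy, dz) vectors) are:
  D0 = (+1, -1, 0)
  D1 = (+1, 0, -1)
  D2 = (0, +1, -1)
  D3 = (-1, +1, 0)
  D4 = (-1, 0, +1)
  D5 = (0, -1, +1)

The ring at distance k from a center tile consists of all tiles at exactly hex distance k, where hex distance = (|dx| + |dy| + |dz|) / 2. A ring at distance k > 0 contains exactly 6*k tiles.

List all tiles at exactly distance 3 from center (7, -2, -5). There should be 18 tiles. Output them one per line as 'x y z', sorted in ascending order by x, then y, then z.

Answer: 4 -2 -2
4 -1 -3
4 0 -4
4 1 -5
5 -3 -2
5 1 -6
6 -4 -2
6 1 -7
7 -5 -2
7 1 -8
8 -5 -3
8 0 -8
9 -5 -4
9 -1 -8
10 -5 -5
10 -4 -6
10 -3 -7
10 -2 -8

Derivation:
Walk ring at distance 3 from (7, -2, -5):
Start at center + D4*3 = (4, -2, -2)
  hex 0: (4, -2, -2)
  hex 1: (5, -3, -2)
  hex 2: (6, -4, -2)
  hex 3: (7, -5, -2)
  hex 4: (8, -5, -3)
  hex 5: (9, -5, -4)
  hex 6: (10, -5, -5)
  hex 7: (10, -4, -6)
  hex 8: (10, -3, -7)
  hex 9: (10, -2, -8)
  hex 10: (9, -1, -8)
  hex 11: (8, 0, -8)
  hex 12: (7, 1, -8)
  hex 13: (6, 1, -7)
  hex 14: (5, 1, -6)
  hex 15: (4, 1, -5)
  hex 16: (4, 0, -4)
  hex 17: (4, -1, -3)
Sorted: 18 hexes.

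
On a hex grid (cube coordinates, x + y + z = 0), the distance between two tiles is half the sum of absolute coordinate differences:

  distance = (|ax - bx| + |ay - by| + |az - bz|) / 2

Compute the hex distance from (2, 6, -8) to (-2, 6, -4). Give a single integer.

|ax - bx| = |2 - (-2)| = 4
|ay - by| = |6 - 6| = 0
|az - bz| = |-8 - (-4)| = 4
distance = (4 + 0 + 4) / 2 = 8 / 2 = 4

Answer: 4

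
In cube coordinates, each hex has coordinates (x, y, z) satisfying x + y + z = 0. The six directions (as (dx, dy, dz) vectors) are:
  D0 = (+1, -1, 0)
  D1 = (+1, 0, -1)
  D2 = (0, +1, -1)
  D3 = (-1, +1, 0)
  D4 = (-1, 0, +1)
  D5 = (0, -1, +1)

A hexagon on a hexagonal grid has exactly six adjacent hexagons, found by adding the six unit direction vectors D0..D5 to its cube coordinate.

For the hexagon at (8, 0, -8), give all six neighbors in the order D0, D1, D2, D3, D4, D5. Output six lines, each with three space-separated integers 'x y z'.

Center: (8, 0, -8). Add each direction:
  D0: (8, 0, -8) + (1, -1, 0) = (9, -1, -8)
  D1: (8, 0, -8) + (1, 0, -1) = (9, 0, -9)
  D2: (8, 0, -8) + (0, 1, -1) = (8, 1, -9)
  D3: (8, 0, -8) + (-1, 1, 0) = (7, 1, -8)
  D4: (8, 0, -8) + (-1, 0, 1) = (7, 0, -7)
  D5: (8, 0, -8) + (0, -1, 1) = (8, -1, -7)

Answer: 9 -1 -8
9 0 -9
8 1 -9
7 1 -8
7 0 -7
8 -1 -7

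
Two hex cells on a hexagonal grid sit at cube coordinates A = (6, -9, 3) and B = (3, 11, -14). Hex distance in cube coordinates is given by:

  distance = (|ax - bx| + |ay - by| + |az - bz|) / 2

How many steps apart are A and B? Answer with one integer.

|ax - bx| = |6 - 3| = 3
|ay - by| = |-9 - 11| = 20
|az - bz| = |3 - (-14)| = 17
distance = (3 + 20 + 17) / 2 = 40 / 2 = 20

Answer: 20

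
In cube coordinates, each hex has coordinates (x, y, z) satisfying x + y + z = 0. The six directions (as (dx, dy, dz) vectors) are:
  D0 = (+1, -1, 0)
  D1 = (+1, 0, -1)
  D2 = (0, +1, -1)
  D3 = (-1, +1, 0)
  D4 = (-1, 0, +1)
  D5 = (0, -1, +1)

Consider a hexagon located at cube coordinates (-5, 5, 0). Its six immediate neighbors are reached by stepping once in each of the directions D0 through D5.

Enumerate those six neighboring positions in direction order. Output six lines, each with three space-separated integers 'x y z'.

Answer: -4 4 0
-4 5 -1
-5 6 -1
-6 6 0
-6 5 1
-5 4 1

Derivation:
Center: (-5, 5, 0). Add each direction:
  D0: (-5, 5, 0) + (1, -1, 0) = (-4, 4, 0)
  D1: (-5, 5, 0) + (1, 0, -1) = (-4, 5, -1)
  D2: (-5, 5, 0) + (0, 1, -1) = (-5, 6, -1)
  D3: (-5, 5, 0) + (-1, 1, 0) = (-6, 6, 0)
  D4: (-5, 5, 0) + (-1, 0, 1) = (-6, 5, 1)
  D5: (-5, 5, 0) + (0, -1, 1) = (-5, 4, 1)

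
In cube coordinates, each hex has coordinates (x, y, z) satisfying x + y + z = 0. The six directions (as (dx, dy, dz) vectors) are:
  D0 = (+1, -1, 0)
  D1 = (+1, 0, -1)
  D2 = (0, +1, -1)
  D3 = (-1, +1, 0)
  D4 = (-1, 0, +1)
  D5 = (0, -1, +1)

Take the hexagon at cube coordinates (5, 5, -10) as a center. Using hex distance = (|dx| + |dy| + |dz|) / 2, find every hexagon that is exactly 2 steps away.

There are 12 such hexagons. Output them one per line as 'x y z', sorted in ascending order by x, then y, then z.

Answer: 3 5 -8
3 6 -9
3 7 -10
4 4 -8
4 7 -11
5 3 -8
5 7 -12
6 3 -9
6 6 -12
7 3 -10
7 4 -11
7 5 -12

Derivation:
Walk ring at distance 2 from (5, 5, -10):
Start at center + D4*2 = (3, 5, -8)
  hex 0: (3, 5, -8)
  hex 1: (4, 4, -8)
  hex 2: (5, 3, -8)
  hex 3: (6, 3, -9)
  hex 4: (7, 3, -10)
  hex 5: (7, 4, -11)
  hex 6: (7, 5, -12)
  hex 7: (6, 6, -12)
  hex 8: (5, 7, -12)
  hex 9: (4, 7, -11)
  hex 10: (3, 7, -10)
  hex 11: (3, 6, -9)
Sorted: 12 hexes.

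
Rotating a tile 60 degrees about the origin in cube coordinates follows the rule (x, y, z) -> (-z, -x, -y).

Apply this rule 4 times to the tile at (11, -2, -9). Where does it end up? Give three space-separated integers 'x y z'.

Answer: -9 11 -2

Derivation:
Start: (11, -2, -9)
Step 1: (11, -2, -9) -> (-(-9), -(11), -(-2)) = (9, -11, 2)
Step 2: (9, -11, 2) -> (-(2), -(9), -(-11)) = (-2, -9, 11)
Step 3: (-2, -9, 11) -> (-(11), -(-2), -(-9)) = (-11, 2, 9)
Step 4: (-11, 2, 9) -> (-(9), -(-11), -(2)) = (-9, 11, -2)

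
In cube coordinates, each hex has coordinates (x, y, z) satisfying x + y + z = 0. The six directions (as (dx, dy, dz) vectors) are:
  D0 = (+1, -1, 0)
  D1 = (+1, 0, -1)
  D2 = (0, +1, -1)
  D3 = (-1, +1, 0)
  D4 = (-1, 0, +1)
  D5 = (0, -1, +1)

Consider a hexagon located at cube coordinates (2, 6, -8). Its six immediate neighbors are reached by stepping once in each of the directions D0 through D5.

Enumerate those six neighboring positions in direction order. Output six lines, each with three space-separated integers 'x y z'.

Answer: 3 5 -8
3 6 -9
2 7 -9
1 7 -8
1 6 -7
2 5 -7

Derivation:
Center: (2, 6, -8). Add each direction:
  D0: (2, 6, -8) + (1, -1, 0) = (3, 5, -8)
  D1: (2, 6, -8) + (1, 0, -1) = (3, 6, -9)
  D2: (2, 6, -8) + (0, 1, -1) = (2, 7, -9)
  D3: (2, 6, -8) + (-1, 1, 0) = (1, 7, -8)
  D4: (2, 6, -8) + (-1, 0, 1) = (1, 6, -7)
  D5: (2, 6, -8) + (0, -1, 1) = (2, 5, -7)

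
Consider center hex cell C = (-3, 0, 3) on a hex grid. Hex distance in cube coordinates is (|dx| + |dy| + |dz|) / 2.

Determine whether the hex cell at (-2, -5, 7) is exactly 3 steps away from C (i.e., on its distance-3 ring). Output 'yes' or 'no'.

|px - cx| = |-2 - (-3)| = 1
|py - cy| = |-5 - 0| = 5
|pz - cz| = |7 - 3| = 4
distance = (1+5+4)/2 = 10/2 = 5
radius = 3; distance != radius -> no

Answer: no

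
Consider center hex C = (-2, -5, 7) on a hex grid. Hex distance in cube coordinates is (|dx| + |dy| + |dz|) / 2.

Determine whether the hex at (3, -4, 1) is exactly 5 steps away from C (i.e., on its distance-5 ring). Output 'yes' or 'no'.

Answer: no

Derivation:
|px - cx| = |3 - (-2)| = 5
|py - cy| = |-4 - (-5)| = 1
|pz - cz| = |1 - 7| = 6
distance = (5+1+6)/2 = 12/2 = 6
radius = 5; distance != radius -> no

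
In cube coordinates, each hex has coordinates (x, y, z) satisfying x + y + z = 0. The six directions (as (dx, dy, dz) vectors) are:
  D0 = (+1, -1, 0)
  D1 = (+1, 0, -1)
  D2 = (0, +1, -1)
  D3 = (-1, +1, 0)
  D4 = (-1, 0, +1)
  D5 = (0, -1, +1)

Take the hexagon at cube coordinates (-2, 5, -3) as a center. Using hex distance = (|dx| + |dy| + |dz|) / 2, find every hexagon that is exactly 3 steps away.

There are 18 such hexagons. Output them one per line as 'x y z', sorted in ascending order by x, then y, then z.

Answer: -5 5 0
-5 6 -1
-5 7 -2
-5 8 -3
-4 4 0
-4 8 -4
-3 3 0
-3 8 -5
-2 2 0
-2 8 -6
-1 2 -1
-1 7 -6
0 2 -2
0 6 -6
1 2 -3
1 3 -4
1 4 -5
1 5 -6

Derivation:
Walk ring at distance 3 from (-2, 5, -3):
Start at center + D4*3 = (-5, 5, 0)
  hex 0: (-5, 5, 0)
  hex 1: (-4, 4, 0)
  hex 2: (-3, 3, 0)
  hex 3: (-2, 2, 0)
  hex 4: (-1, 2, -1)
  hex 5: (0, 2, -2)
  hex 6: (1, 2, -3)
  hex 7: (1, 3, -4)
  hex 8: (1, 4, -5)
  hex 9: (1, 5, -6)
  hex 10: (0, 6, -6)
  hex 11: (-1, 7, -6)
  hex 12: (-2, 8, -6)
  hex 13: (-3, 8, -5)
  hex 14: (-4, 8, -4)
  hex 15: (-5, 8, -3)
  hex 16: (-5, 7, -2)
  hex 17: (-5, 6, -1)
Sorted: 18 hexes.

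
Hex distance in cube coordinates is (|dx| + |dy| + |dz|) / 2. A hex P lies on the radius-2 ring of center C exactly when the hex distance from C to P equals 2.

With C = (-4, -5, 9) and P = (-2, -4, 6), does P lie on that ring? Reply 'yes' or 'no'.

|px - cx| = |-2 - (-4)| = 2
|py - cy| = |-4 - (-5)| = 1
|pz - cz| = |6 - 9| = 3
distance = (2+1+3)/2 = 6/2 = 3
radius = 2; distance != radius -> no

Answer: no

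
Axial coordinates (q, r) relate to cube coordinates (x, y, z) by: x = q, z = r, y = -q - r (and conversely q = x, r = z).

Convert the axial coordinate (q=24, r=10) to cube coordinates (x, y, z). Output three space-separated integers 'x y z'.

x = q = 24
z = r = 10
y = -x - z = -(24) - (10) = -34

Answer: 24 -34 10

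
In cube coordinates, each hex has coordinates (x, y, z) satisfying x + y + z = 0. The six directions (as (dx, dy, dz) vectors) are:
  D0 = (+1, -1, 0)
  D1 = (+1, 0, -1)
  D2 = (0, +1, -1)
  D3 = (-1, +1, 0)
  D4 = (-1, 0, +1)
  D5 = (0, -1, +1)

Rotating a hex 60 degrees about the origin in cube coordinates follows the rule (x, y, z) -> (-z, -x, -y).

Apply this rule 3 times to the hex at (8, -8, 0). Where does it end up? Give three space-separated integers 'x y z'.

Answer: -8 8 0

Derivation:
Start: (8, -8, 0)
Step 1: (8, -8, 0) -> (-(0), -(8), -(-8)) = (0, -8, 8)
Step 2: (0, -8, 8) -> (-(8), -(0), -(-8)) = (-8, 0, 8)
Step 3: (-8, 0, 8) -> (-(8), -(-8), -(0)) = (-8, 8, 0)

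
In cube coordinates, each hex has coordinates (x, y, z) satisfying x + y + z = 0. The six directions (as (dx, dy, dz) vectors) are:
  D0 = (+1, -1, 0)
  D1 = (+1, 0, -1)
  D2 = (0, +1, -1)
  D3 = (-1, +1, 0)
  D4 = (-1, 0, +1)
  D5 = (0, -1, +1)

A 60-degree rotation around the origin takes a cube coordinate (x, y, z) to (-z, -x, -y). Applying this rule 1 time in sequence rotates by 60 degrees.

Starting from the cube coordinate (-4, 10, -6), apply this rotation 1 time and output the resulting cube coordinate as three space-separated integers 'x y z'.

Start: (-4, 10, -6)
Step 1: (-4, 10, -6) -> (-(-6), -(-4), -(10)) = (6, 4, -10)

Answer: 6 4 -10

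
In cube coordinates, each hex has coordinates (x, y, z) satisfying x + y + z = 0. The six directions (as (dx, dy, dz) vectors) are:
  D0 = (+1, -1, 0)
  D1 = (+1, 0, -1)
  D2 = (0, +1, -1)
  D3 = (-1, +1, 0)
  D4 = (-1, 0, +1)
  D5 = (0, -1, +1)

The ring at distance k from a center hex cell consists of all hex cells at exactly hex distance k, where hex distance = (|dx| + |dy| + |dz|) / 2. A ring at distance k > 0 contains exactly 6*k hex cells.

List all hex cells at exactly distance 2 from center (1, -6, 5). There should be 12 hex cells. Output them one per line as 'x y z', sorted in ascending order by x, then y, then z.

Walk ring at distance 2 from (1, -6, 5):
Start at center + D4*2 = (-1, -6, 7)
  hex 0: (-1, -6, 7)
  hex 1: (0, -7, 7)
  hex 2: (1, -8, 7)
  hex 3: (2, -8, 6)
  hex 4: (3, -8, 5)
  hex 5: (3, -7, 4)
  hex 6: (3, -6, 3)
  hex 7: (2, -5, 3)
  hex 8: (1, -4, 3)
  hex 9: (0, -4, 4)
  hex 10: (-1, -4, 5)
  hex 11: (-1, -5, 6)
Sorted: 12 hexes.

Answer: -1 -6 7
-1 -5 6
-1 -4 5
0 -7 7
0 -4 4
1 -8 7
1 -4 3
2 -8 6
2 -5 3
3 -8 5
3 -7 4
3 -6 3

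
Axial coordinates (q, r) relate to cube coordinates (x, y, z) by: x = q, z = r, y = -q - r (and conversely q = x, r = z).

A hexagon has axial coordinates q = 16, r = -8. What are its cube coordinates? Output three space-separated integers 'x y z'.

Answer: 16 -8 -8

Derivation:
x = q = 16
z = r = -8
y = -x - z = -(16) - (-8) = -8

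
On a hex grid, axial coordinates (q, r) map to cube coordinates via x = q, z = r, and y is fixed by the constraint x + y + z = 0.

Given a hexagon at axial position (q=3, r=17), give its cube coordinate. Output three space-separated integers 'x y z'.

Answer: 3 -20 17

Derivation:
x = q = 3
z = r = 17
y = -x - z = -(3) - (17) = -20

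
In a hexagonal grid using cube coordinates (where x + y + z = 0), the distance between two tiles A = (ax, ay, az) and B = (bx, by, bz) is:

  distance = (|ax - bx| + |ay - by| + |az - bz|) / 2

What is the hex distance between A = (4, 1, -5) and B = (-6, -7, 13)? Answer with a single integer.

Answer: 18

Derivation:
|ax - bx| = |4 - (-6)| = 10
|ay - by| = |1 - (-7)| = 8
|az - bz| = |-5 - 13| = 18
distance = (10 + 8 + 18) / 2 = 36 / 2 = 18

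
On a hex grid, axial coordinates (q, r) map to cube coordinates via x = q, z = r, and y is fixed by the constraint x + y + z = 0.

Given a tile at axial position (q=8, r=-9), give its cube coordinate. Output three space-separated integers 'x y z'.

Answer: 8 1 -9

Derivation:
x = q = 8
z = r = -9
y = -x - z = -(8) - (-9) = 1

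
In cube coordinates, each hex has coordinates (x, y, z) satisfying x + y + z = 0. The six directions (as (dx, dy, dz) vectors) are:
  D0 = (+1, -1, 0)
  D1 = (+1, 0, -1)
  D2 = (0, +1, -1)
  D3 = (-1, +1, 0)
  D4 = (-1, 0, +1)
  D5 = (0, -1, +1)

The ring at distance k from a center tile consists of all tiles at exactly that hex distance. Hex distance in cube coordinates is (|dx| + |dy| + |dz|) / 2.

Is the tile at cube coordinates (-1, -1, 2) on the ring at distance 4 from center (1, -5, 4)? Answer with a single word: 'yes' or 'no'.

Answer: yes

Derivation:
|px - cx| = |-1 - 1| = 2
|py - cy| = |-1 - (-5)| = 4
|pz - cz| = |2 - 4| = 2
distance = (2+4+2)/2 = 8/2 = 4
radius = 4; distance == radius -> yes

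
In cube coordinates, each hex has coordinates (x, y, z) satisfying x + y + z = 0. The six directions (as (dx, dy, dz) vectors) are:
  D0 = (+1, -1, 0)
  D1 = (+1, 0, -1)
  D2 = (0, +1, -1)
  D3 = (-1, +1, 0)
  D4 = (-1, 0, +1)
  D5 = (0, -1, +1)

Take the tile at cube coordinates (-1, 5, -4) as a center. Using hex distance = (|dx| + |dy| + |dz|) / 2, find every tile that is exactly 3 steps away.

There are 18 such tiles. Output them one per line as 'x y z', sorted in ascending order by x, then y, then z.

Answer: -4 5 -1
-4 6 -2
-4 7 -3
-4 8 -4
-3 4 -1
-3 8 -5
-2 3 -1
-2 8 -6
-1 2 -1
-1 8 -7
0 2 -2
0 7 -7
1 2 -3
1 6 -7
2 2 -4
2 3 -5
2 4 -6
2 5 -7

Derivation:
Walk ring at distance 3 from (-1, 5, -4):
Start at center + D4*3 = (-4, 5, -1)
  hex 0: (-4, 5, -1)
  hex 1: (-3, 4, -1)
  hex 2: (-2, 3, -1)
  hex 3: (-1, 2, -1)
  hex 4: (0, 2, -2)
  hex 5: (1, 2, -3)
  hex 6: (2, 2, -4)
  hex 7: (2, 3, -5)
  hex 8: (2, 4, -6)
  hex 9: (2, 5, -7)
  hex 10: (1, 6, -7)
  hex 11: (0, 7, -7)
  hex 12: (-1, 8, -7)
  hex 13: (-2, 8, -6)
  hex 14: (-3, 8, -5)
  hex 15: (-4, 8, -4)
  hex 16: (-4, 7, -3)
  hex 17: (-4, 6, -2)
Sorted: 18 hexes.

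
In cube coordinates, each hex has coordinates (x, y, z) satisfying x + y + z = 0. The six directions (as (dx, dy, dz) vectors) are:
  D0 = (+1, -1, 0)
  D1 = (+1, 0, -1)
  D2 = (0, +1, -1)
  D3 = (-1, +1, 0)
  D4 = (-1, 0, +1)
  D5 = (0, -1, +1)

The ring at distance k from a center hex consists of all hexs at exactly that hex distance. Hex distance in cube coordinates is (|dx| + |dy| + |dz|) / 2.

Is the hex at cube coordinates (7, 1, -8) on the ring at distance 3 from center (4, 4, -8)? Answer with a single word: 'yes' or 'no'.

|px - cx| = |7 - 4| = 3
|py - cy| = |1 - 4| = 3
|pz - cz| = |-8 - (-8)| = 0
distance = (3+3+0)/2 = 6/2 = 3
radius = 3; distance == radius -> yes

Answer: yes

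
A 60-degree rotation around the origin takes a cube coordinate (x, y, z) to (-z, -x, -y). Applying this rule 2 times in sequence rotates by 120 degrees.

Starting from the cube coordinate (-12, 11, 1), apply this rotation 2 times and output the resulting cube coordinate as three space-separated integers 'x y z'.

Start: (-12, 11, 1)
Step 1: (-12, 11, 1) -> (-(1), -(-12), -(11)) = (-1, 12, -11)
Step 2: (-1, 12, -11) -> (-(-11), -(-1), -(12)) = (11, 1, -12)

Answer: 11 1 -12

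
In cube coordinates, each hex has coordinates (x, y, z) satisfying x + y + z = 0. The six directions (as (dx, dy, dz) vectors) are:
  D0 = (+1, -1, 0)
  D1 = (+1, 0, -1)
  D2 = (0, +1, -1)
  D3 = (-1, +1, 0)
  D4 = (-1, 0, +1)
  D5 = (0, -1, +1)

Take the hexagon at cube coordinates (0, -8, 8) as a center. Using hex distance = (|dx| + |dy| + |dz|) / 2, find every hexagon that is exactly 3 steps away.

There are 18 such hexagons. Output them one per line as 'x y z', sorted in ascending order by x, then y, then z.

Answer: -3 -8 11
-3 -7 10
-3 -6 9
-3 -5 8
-2 -9 11
-2 -5 7
-1 -10 11
-1 -5 6
0 -11 11
0 -5 5
1 -11 10
1 -6 5
2 -11 9
2 -7 5
3 -11 8
3 -10 7
3 -9 6
3 -8 5

Derivation:
Walk ring at distance 3 from (0, -8, 8):
Start at center + D4*3 = (-3, -8, 11)
  hex 0: (-3, -8, 11)
  hex 1: (-2, -9, 11)
  hex 2: (-1, -10, 11)
  hex 3: (0, -11, 11)
  hex 4: (1, -11, 10)
  hex 5: (2, -11, 9)
  hex 6: (3, -11, 8)
  hex 7: (3, -10, 7)
  hex 8: (3, -9, 6)
  hex 9: (3, -8, 5)
  hex 10: (2, -7, 5)
  hex 11: (1, -6, 5)
  hex 12: (0, -5, 5)
  hex 13: (-1, -5, 6)
  hex 14: (-2, -5, 7)
  hex 15: (-3, -5, 8)
  hex 16: (-3, -6, 9)
  hex 17: (-3, -7, 10)
Sorted: 18 hexes.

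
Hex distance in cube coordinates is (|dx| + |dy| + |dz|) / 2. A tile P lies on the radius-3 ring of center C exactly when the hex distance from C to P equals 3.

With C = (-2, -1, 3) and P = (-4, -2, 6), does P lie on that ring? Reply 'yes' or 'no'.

|px - cx| = |-4 - (-2)| = 2
|py - cy| = |-2 - (-1)| = 1
|pz - cz| = |6 - 3| = 3
distance = (2+1+3)/2 = 6/2 = 3
radius = 3; distance == radius -> yes

Answer: yes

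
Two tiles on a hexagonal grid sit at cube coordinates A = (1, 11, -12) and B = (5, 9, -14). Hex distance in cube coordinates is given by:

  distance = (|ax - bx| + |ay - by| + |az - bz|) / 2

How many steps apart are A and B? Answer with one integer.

Answer: 4

Derivation:
|ax - bx| = |1 - 5| = 4
|ay - by| = |11 - 9| = 2
|az - bz| = |-12 - (-14)| = 2
distance = (4 + 2 + 2) / 2 = 8 / 2 = 4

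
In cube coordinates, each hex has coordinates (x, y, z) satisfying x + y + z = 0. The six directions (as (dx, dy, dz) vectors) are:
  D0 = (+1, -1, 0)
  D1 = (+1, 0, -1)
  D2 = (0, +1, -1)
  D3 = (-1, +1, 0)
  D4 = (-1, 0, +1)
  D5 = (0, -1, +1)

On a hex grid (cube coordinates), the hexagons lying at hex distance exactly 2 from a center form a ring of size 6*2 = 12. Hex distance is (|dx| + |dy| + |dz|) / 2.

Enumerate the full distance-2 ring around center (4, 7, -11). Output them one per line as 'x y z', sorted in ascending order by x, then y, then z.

Walk ring at distance 2 from (4, 7, -11):
Start at center + D4*2 = (2, 7, -9)
  hex 0: (2, 7, -9)
  hex 1: (3, 6, -9)
  hex 2: (4, 5, -9)
  hex 3: (5, 5, -10)
  hex 4: (6, 5, -11)
  hex 5: (6, 6, -12)
  hex 6: (6, 7, -13)
  hex 7: (5, 8, -13)
  hex 8: (4, 9, -13)
  hex 9: (3, 9, -12)
  hex 10: (2, 9, -11)
  hex 11: (2, 8, -10)
Sorted: 12 hexes.

Answer: 2 7 -9
2 8 -10
2 9 -11
3 6 -9
3 9 -12
4 5 -9
4 9 -13
5 5 -10
5 8 -13
6 5 -11
6 6 -12
6 7 -13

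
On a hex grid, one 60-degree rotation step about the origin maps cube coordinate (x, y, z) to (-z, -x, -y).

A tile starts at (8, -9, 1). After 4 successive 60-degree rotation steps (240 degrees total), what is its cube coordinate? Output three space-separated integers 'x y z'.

Answer: 1 8 -9

Derivation:
Start: (8, -9, 1)
Step 1: (8, -9, 1) -> (-(1), -(8), -(-9)) = (-1, -8, 9)
Step 2: (-1, -8, 9) -> (-(9), -(-1), -(-8)) = (-9, 1, 8)
Step 3: (-9, 1, 8) -> (-(8), -(-9), -(1)) = (-8, 9, -1)
Step 4: (-8, 9, -1) -> (-(-1), -(-8), -(9)) = (1, 8, -9)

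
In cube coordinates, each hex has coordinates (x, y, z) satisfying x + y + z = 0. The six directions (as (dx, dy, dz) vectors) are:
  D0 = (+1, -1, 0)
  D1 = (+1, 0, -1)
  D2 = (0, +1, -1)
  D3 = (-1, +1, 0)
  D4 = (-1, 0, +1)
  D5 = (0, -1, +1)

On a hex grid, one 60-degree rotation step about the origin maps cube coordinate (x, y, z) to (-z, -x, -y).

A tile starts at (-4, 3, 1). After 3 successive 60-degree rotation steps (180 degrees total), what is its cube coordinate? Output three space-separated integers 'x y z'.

Start: (-4, 3, 1)
Step 1: (-4, 3, 1) -> (-(1), -(-4), -(3)) = (-1, 4, -3)
Step 2: (-1, 4, -3) -> (-(-3), -(-1), -(4)) = (3, 1, -4)
Step 3: (3, 1, -4) -> (-(-4), -(3), -(1)) = (4, -3, -1)

Answer: 4 -3 -1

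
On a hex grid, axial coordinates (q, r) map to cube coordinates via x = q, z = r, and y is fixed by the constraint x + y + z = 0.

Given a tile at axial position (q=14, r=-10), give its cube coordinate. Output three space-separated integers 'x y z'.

Answer: 14 -4 -10

Derivation:
x = q = 14
z = r = -10
y = -x - z = -(14) - (-10) = -4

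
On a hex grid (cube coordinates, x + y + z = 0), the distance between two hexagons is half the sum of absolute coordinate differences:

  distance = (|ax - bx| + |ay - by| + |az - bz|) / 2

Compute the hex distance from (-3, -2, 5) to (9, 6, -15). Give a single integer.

Answer: 20

Derivation:
|ax - bx| = |-3 - 9| = 12
|ay - by| = |-2 - 6| = 8
|az - bz| = |5 - (-15)| = 20
distance = (12 + 8 + 20) / 2 = 40 / 2 = 20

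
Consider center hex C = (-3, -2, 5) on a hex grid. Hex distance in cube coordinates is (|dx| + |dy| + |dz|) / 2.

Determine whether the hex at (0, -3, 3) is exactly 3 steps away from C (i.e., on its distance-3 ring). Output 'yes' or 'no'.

Answer: yes

Derivation:
|px - cx| = |0 - (-3)| = 3
|py - cy| = |-3 - (-2)| = 1
|pz - cz| = |3 - 5| = 2
distance = (3+1+2)/2 = 6/2 = 3
radius = 3; distance == radius -> yes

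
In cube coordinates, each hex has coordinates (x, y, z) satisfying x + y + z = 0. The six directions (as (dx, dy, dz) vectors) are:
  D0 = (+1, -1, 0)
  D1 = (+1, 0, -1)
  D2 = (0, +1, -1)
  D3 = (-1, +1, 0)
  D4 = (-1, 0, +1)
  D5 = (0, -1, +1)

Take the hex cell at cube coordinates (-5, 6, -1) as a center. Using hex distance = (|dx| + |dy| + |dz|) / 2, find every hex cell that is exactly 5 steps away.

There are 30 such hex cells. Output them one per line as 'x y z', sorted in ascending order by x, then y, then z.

Walk ring at distance 5 from (-5, 6, -1):
Start at center + D4*5 = (-10, 6, 4)
  hex 0: (-10, 6, 4)
  hex 1: (-9, 5, 4)
  hex 2: (-8, 4, 4)
  hex 3: (-7, 3, 4)
  hex 4: (-6, 2, 4)
  hex 5: (-5, 1, 4)
  hex 6: (-4, 1, 3)
  hex 7: (-3, 1, 2)
  hex 8: (-2, 1, 1)
  hex 9: (-1, 1, 0)
  hex 10: (0, 1, -1)
  hex 11: (0, 2, -2)
  hex 12: (0, 3, -3)
  hex 13: (0, 4, -4)
  hex 14: (0, 5, -5)
  hex 15: (0, 6, -6)
  hex 16: (-1, 7, -6)
  hex 17: (-2, 8, -6)
  hex 18: (-3, 9, -6)
  hex 19: (-4, 10, -6)
  hex 20: (-5, 11, -6)
  hex 21: (-6, 11, -5)
  hex 22: (-7, 11, -4)
  hex 23: (-8, 11, -3)
  hex 24: (-9, 11, -2)
  hex 25: (-10, 11, -1)
  hex 26: (-10, 10, 0)
  hex 27: (-10, 9, 1)
  hex 28: (-10, 8, 2)
  hex 29: (-10, 7, 3)
Sorted: 30 hexes.

Answer: -10 6 4
-10 7 3
-10 8 2
-10 9 1
-10 10 0
-10 11 -1
-9 5 4
-9 11 -2
-8 4 4
-8 11 -3
-7 3 4
-7 11 -4
-6 2 4
-6 11 -5
-5 1 4
-5 11 -6
-4 1 3
-4 10 -6
-3 1 2
-3 9 -6
-2 1 1
-2 8 -6
-1 1 0
-1 7 -6
0 1 -1
0 2 -2
0 3 -3
0 4 -4
0 5 -5
0 6 -6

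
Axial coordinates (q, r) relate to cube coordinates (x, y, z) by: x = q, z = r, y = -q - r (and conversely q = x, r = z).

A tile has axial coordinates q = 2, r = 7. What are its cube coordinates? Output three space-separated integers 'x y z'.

x = q = 2
z = r = 7
y = -x - z = -(2) - (7) = -9

Answer: 2 -9 7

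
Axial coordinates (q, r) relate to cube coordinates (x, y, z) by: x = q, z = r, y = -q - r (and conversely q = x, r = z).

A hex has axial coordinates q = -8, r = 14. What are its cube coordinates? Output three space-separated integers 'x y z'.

x = q = -8
z = r = 14
y = -x - z = -(-8) - (14) = -6

Answer: -8 -6 14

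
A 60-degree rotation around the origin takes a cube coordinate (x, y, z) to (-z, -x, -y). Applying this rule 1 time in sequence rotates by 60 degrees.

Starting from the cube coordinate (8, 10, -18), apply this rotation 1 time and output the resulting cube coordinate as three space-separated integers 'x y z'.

Answer: 18 -8 -10

Derivation:
Start: (8, 10, -18)
Step 1: (8, 10, -18) -> (-(-18), -(8), -(10)) = (18, -8, -10)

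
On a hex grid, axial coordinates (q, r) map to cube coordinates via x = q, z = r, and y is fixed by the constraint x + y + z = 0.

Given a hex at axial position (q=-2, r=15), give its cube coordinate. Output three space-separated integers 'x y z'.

Answer: -2 -13 15

Derivation:
x = q = -2
z = r = 15
y = -x - z = -(-2) - (15) = -13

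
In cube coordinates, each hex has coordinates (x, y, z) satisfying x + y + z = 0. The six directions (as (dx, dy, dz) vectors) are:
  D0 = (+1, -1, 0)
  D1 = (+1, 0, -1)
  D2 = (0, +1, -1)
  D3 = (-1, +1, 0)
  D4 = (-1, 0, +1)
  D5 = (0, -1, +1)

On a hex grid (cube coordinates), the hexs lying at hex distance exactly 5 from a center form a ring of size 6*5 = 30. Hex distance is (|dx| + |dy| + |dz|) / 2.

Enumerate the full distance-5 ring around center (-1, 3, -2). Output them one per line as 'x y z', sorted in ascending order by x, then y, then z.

Answer: -6 3 3
-6 4 2
-6 5 1
-6 6 0
-6 7 -1
-6 8 -2
-5 2 3
-5 8 -3
-4 1 3
-4 8 -4
-3 0 3
-3 8 -5
-2 -1 3
-2 8 -6
-1 -2 3
-1 8 -7
0 -2 2
0 7 -7
1 -2 1
1 6 -7
2 -2 0
2 5 -7
3 -2 -1
3 4 -7
4 -2 -2
4 -1 -3
4 0 -4
4 1 -5
4 2 -6
4 3 -7

Derivation:
Walk ring at distance 5 from (-1, 3, -2):
Start at center + D4*5 = (-6, 3, 3)
  hex 0: (-6, 3, 3)
  hex 1: (-5, 2, 3)
  hex 2: (-4, 1, 3)
  hex 3: (-3, 0, 3)
  hex 4: (-2, -1, 3)
  hex 5: (-1, -2, 3)
  hex 6: (0, -2, 2)
  hex 7: (1, -2, 1)
  hex 8: (2, -2, 0)
  hex 9: (3, -2, -1)
  hex 10: (4, -2, -2)
  hex 11: (4, -1, -3)
  hex 12: (4, 0, -4)
  hex 13: (4, 1, -5)
  hex 14: (4, 2, -6)
  hex 15: (4, 3, -7)
  hex 16: (3, 4, -7)
  hex 17: (2, 5, -7)
  hex 18: (1, 6, -7)
  hex 19: (0, 7, -7)
  hex 20: (-1, 8, -7)
  hex 21: (-2, 8, -6)
  hex 22: (-3, 8, -5)
  hex 23: (-4, 8, -4)
  hex 24: (-5, 8, -3)
  hex 25: (-6, 8, -2)
  hex 26: (-6, 7, -1)
  hex 27: (-6, 6, 0)
  hex 28: (-6, 5, 1)
  hex 29: (-6, 4, 2)
Sorted: 30 hexes.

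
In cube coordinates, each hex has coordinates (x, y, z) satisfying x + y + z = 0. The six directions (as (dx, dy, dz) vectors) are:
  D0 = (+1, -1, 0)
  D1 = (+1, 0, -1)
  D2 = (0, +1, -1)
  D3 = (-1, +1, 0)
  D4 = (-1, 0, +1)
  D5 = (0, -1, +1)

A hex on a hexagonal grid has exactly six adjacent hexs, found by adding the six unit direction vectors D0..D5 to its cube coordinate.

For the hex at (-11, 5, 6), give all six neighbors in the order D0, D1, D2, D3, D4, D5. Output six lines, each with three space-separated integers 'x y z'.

Answer: -10 4 6
-10 5 5
-11 6 5
-12 6 6
-12 5 7
-11 4 7

Derivation:
Center: (-11, 5, 6). Add each direction:
  D0: (-11, 5, 6) + (1, -1, 0) = (-10, 4, 6)
  D1: (-11, 5, 6) + (1, 0, -1) = (-10, 5, 5)
  D2: (-11, 5, 6) + (0, 1, -1) = (-11, 6, 5)
  D3: (-11, 5, 6) + (-1, 1, 0) = (-12, 6, 6)
  D4: (-11, 5, 6) + (-1, 0, 1) = (-12, 5, 7)
  D5: (-11, 5, 6) + (0, -1, 1) = (-11, 4, 7)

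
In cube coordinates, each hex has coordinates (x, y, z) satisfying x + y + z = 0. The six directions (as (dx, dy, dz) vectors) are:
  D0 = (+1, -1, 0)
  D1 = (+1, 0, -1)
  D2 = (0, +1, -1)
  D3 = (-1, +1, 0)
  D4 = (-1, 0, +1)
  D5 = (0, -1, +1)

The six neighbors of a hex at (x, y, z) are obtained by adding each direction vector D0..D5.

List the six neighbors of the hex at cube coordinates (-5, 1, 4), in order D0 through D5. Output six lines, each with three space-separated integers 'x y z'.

Answer: -4 0 4
-4 1 3
-5 2 3
-6 2 4
-6 1 5
-5 0 5

Derivation:
Center: (-5, 1, 4). Add each direction:
  D0: (-5, 1, 4) + (1, -1, 0) = (-4, 0, 4)
  D1: (-5, 1, 4) + (1, 0, -1) = (-4, 1, 3)
  D2: (-5, 1, 4) + (0, 1, -1) = (-5, 2, 3)
  D3: (-5, 1, 4) + (-1, 1, 0) = (-6, 2, 4)
  D4: (-5, 1, 4) + (-1, 0, 1) = (-6, 1, 5)
  D5: (-5, 1, 4) + (0, -1, 1) = (-5, 0, 5)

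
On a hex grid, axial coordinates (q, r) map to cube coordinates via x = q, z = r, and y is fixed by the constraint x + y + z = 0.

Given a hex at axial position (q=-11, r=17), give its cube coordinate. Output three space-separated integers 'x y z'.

x = q = -11
z = r = 17
y = -x - z = -(-11) - (17) = -6

Answer: -11 -6 17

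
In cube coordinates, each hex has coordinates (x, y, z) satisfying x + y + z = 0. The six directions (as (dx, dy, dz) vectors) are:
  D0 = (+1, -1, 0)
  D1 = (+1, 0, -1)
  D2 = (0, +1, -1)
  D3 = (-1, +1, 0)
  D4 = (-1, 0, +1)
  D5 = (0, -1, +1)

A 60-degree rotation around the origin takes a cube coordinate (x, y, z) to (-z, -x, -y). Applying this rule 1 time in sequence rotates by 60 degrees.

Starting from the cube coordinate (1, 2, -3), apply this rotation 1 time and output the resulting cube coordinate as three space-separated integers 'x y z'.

Answer: 3 -1 -2

Derivation:
Start: (1, 2, -3)
Step 1: (1, 2, -3) -> (-(-3), -(1), -(2)) = (3, -1, -2)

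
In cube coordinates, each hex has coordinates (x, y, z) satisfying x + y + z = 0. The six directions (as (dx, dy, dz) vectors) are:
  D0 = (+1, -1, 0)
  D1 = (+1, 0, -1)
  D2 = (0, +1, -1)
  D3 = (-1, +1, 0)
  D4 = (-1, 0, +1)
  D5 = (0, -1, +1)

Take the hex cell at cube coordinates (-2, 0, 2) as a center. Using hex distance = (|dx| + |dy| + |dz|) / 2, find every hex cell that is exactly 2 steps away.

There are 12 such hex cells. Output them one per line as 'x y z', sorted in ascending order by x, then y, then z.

Answer: -4 0 4
-4 1 3
-4 2 2
-3 -1 4
-3 2 1
-2 -2 4
-2 2 0
-1 -2 3
-1 1 0
0 -2 2
0 -1 1
0 0 0

Derivation:
Walk ring at distance 2 from (-2, 0, 2):
Start at center + D4*2 = (-4, 0, 4)
  hex 0: (-4, 0, 4)
  hex 1: (-3, -1, 4)
  hex 2: (-2, -2, 4)
  hex 3: (-1, -2, 3)
  hex 4: (0, -2, 2)
  hex 5: (0, -1, 1)
  hex 6: (0, 0, 0)
  hex 7: (-1, 1, 0)
  hex 8: (-2, 2, 0)
  hex 9: (-3, 2, 1)
  hex 10: (-4, 2, 2)
  hex 11: (-4, 1, 3)
Sorted: 12 hexes.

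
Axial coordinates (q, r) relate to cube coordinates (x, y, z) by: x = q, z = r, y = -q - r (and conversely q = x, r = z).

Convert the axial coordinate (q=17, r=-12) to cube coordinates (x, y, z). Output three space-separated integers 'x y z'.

Answer: 17 -5 -12

Derivation:
x = q = 17
z = r = -12
y = -x - z = -(17) - (-12) = -5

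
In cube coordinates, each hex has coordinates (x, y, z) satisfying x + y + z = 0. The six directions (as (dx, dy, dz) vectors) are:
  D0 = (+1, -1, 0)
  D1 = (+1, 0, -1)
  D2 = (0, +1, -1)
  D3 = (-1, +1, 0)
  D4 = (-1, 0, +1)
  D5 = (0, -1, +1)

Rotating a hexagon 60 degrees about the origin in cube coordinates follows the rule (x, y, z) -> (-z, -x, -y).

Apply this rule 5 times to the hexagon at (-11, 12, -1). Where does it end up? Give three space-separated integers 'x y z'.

Answer: -12 1 11

Derivation:
Start: (-11, 12, -1)
Step 1: (-11, 12, -1) -> (-(-1), -(-11), -(12)) = (1, 11, -12)
Step 2: (1, 11, -12) -> (-(-12), -(1), -(11)) = (12, -1, -11)
Step 3: (12, -1, -11) -> (-(-11), -(12), -(-1)) = (11, -12, 1)
Step 4: (11, -12, 1) -> (-(1), -(11), -(-12)) = (-1, -11, 12)
Step 5: (-1, -11, 12) -> (-(12), -(-1), -(-11)) = (-12, 1, 11)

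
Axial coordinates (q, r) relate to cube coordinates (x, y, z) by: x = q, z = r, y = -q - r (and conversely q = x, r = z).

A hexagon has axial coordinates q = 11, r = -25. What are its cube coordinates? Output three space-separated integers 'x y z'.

Answer: 11 14 -25

Derivation:
x = q = 11
z = r = -25
y = -x - z = -(11) - (-25) = 14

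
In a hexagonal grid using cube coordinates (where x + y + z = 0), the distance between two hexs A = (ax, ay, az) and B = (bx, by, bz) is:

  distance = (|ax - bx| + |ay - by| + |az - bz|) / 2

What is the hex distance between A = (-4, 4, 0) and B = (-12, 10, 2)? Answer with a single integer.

Answer: 8

Derivation:
|ax - bx| = |-4 - (-12)| = 8
|ay - by| = |4 - 10| = 6
|az - bz| = |0 - 2| = 2
distance = (8 + 6 + 2) / 2 = 16 / 2 = 8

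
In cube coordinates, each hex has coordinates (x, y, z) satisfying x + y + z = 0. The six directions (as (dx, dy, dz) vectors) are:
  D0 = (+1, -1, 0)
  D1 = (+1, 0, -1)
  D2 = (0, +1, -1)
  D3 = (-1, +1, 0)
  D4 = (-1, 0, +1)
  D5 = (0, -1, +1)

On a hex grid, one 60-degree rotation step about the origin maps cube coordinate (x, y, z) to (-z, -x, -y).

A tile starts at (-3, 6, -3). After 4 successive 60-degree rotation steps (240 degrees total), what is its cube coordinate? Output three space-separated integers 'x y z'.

Start: (-3, 6, -3)
Step 1: (-3, 6, -3) -> (-(-3), -(-3), -(6)) = (3, 3, -6)
Step 2: (3, 3, -6) -> (-(-6), -(3), -(3)) = (6, -3, -3)
Step 3: (6, -3, -3) -> (-(-3), -(6), -(-3)) = (3, -6, 3)
Step 4: (3, -6, 3) -> (-(3), -(3), -(-6)) = (-3, -3, 6)

Answer: -3 -3 6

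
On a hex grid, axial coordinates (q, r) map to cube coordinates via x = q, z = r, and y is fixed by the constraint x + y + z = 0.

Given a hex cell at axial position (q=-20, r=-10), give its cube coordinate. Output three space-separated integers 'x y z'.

x = q = -20
z = r = -10
y = -x - z = -(-20) - (-10) = 30

Answer: -20 30 -10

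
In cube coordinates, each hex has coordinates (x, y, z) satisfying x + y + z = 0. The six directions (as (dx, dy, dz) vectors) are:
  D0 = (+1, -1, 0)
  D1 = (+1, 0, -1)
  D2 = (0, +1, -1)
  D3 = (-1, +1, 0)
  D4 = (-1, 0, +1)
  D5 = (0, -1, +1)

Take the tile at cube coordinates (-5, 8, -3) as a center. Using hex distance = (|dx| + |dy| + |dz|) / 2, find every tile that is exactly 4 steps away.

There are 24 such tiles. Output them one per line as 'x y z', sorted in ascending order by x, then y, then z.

Walk ring at distance 4 from (-5, 8, -3):
Start at center + D4*4 = (-9, 8, 1)
  hex 0: (-9, 8, 1)
  hex 1: (-8, 7, 1)
  hex 2: (-7, 6, 1)
  hex 3: (-6, 5, 1)
  hex 4: (-5, 4, 1)
  hex 5: (-4, 4, 0)
  hex 6: (-3, 4, -1)
  hex 7: (-2, 4, -2)
  hex 8: (-1, 4, -3)
  hex 9: (-1, 5, -4)
  hex 10: (-1, 6, -5)
  hex 11: (-1, 7, -6)
  hex 12: (-1, 8, -7)
  hex 13: (-2, 9, -7)
  hex 14: (-3, 10, -7)
  hex 15: (-4, 11, -7)
  hex 16: (-5, 12, -7)
  hex 17: (-6, 12, -6)
  hex 18: (-7, 12, -5)
  hex 19: (-8, 12, -4)
  hex 20: (-9, 12, -3)
  hex 21: (-9, 11, -2)
  hex 22: (-9, 10, -1)
  hex 23: (-9, 9, 0)
Sorted: 24 hexes.

Answer: -9 8 1
-9 9 0
-9 10 -1
-9 11 -2
-9 12 -3
-8 7 1
-8 12 -4
-7 6 1
-7 12 -5
-6 5 1
-6 12 -6
-5 4 1
-5 12 -7
-4 4 0
-4 11 -7
-3 4 -1
-3 10 -7
-2 4 -2
-2 9 -7
-1 4 -3
-1 5 -4
-1 6 -5
-1 7 -6
-1 8 -7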